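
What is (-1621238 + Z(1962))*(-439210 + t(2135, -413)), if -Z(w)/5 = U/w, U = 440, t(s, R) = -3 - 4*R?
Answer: 695912581945258/981 ≈ 7.0939e+11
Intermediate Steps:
Z(w) = -2200/w
(-1621238 + Z(1962))*(-439210 + t(2135, -413)) = (-1621238 - 2200/1962)*(-439210 + (-3 - 4*(-413))) = (-1621238 - 2200*1/1962)*(-439210 + (-3 + 1652)) = (-1621238 - 1100/981)*(-439210 + 1649) = -1590435578/981*(-437561) = 695912581945258/981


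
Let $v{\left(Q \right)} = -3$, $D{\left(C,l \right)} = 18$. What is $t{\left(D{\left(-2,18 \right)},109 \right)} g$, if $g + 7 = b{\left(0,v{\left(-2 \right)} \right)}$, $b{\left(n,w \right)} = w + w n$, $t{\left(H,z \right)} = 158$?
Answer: $-1580$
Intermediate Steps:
$b{\left(n,w \right)} = w + n w$
$g = -10$ ($g = -7 - 3 \left(1 + 0\right) = -7 - 3 = -10$)
$t{\left(D{\left(-2,18 \right)},109 \right)} g = 158 \left(-10\right) = -1580$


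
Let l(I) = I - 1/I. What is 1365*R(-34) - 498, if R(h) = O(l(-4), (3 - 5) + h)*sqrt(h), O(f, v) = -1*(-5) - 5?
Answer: -498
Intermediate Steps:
O(f, v) = 0 (O(f, v) = 5 - 5 = 0)
R(h) = 0 (R(h) = 0*sqrt(h) = 0)
1365*R(-34) - 498 = 1365*0 - 498 = 0 - 498 = -498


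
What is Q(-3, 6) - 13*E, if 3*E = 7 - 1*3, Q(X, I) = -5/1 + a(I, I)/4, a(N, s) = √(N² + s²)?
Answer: -67/3 + 3*√2/2 ≈ -20.212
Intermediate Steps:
Q(X, I) = -5 + √2*√(I²)/4 (Q(X, I) = -5/1 + √(I² + I²)/4 = -5*1 + √(2*I²)*(¼) = -5 + (√2*√(I²))*(¼) = -5 + √2*√(I²)/4)
E = 4/3 (E = (7 - 1*3)/3 = (7 - 3)/3 = (⅓)*4 = 4/3 ≈ 1.3333)
Q(-3, 6) - 13*E = (-5 + √2*√(6²)/4) - 13*4/3 = (-5 + √2*√36/4) - 52/3 = (-5 + (¼)*√2*6) - 52/3 = (-5 + 3*√2/2) - 52/3 = -67/3 + 3*√2/2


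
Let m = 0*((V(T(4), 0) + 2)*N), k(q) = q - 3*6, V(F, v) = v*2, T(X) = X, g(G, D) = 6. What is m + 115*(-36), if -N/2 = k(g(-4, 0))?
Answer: -4140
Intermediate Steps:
V(F, v) = 2*v
k(q) = -18 + q (k(q) = q - 1*18 = q - 18 = -18 + q)
N = 24 (N = -2*(-18 + 6) = -2*(-12) = 24)
m = 0 (m = 0*((2*0 + 2)*24) = 0*((0 + 2)*24) = 0*(2*24) = 0*48 = 0)
m + 115*(-36) = 0 + 115*(-36) = 0 - 4140 = -4140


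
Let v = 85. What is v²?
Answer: 7225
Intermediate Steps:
v² = 85² = 7225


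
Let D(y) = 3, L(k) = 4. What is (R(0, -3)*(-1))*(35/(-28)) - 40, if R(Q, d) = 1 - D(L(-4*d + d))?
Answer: -85/2 ≈ -42.500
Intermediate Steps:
R(Q, d) = -2 (R(Q, d) = 1 - 1*3 = 1 - 3 = -2)
(R(0, -3)*(-1))*(35/(-28)) - 40 = (-2*(-1))*(35/(-28)) - 40 = 2*(35*(-1/28)) - 40 = 2*(-5/4) - 40 = -5/2 - 40 = -85/2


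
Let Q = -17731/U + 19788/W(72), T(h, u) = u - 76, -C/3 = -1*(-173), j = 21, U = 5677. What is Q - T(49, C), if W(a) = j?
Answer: 8709440/5677 ≈ 1534.2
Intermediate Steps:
W(a) = 21
C = -519 (C = -(-3)*(-173) = -3*173 = -519)
T(h, u) = -76 + u
Q = 5331625/5677 (Q = -17731/5677 + 19788/21 = -17731*1/5677 + 19788*(1/21) = -2533/811 + 6596/7 = 5331625/5677 ≈ 939.16)
Q - T(49, C) = 5331625/5677 - (-76 - 519) = 5331625/5677 - 1*(-595) = 5331625/5677 + 595 = 8709440/5677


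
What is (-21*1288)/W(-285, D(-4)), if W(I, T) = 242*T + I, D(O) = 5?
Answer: -27048/925 ≈ -29.241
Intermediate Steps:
W(I, T) = I + 242*T
(-21*1288)/W(-285, D(-4)) = (-21*1288)/(-285 + 242*5) = -27048/(-285 + 1210) = -27048/925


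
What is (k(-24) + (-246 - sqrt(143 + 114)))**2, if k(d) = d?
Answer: (270 + sqrt(257))**2 ≈ 81814.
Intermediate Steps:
(k(-24) + (-246 - sqrt(143 + 114)))**2 = (-24 + (-246 - sqrt(143 + 114)))**2 = (-24 + (-246 - sqrt(257)))**2 = (-270 - sqrt(257))**2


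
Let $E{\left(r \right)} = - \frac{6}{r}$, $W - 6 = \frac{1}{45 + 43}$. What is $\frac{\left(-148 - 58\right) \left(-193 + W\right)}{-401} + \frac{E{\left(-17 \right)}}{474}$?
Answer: $- \frac{2276186051}{23695892} \approx -96.058$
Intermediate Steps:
$W = \frac{529}{88}$ ($W = 6 + \frac{1}{45 + 43} = 6 + \frac{1}{88} = \frac{529}{88} \approx 6.0114$)
$\frac{\left(-148 - 58\right) \left(-193 + W\right)}{-401} + \frac{E{\left(-17 \right)}}{474} = \frac{\left(-148 - 58\right) \left(-193 + \frac{529}{88}\right)}{-401} + \frac{\left(-6\right) \frac{1}{-17}}{474} = \left(-206\right) \left(- \frac{16455}{88}\right) \left(- \frac{1}{401}\right) + \left(-6\right) \left(- \frac{1}{17}\right) \frac{1}{474} = \frac{1694865}{44} \left(- \frac{1}{401}\right) + \frac{6}{17} \cdot \frac{1}{474} = - \frac{1694865}{17644} + \frac{1}{1343} = - \frac{2276186051}{23695892}$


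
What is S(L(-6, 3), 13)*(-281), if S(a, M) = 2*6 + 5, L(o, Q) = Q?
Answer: -4777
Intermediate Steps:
S(a, M) = 17 (S(a, M) = 12 + 5 = 17)
S(L(-6, 3), 13)*(-281) = 17*(-281) = -4777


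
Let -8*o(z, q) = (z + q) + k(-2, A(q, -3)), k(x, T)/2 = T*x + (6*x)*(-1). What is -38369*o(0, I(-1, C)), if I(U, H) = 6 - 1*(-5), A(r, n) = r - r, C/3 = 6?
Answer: 1342915/8 ≈ 1.6786e+5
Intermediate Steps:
C = 18 (C = 3*6 = 18)
A(r, n) = 0
I(U, H) = 11 (I(U, H) = 6 + 5 = 11)
k(x, T) = -12*x + 2*T*x (k(x, T) = 2*(T*x + (6*x)*(-1)) = 2*(T*x - 6*x) = 2*(-6*x + T*x) = -12*x + 2*T*x)
o(z, q) = -3 - q/8 - z/8 (o(z, q) = -((z + q) + 2*(-2)*(-6 + 0))/8 = -((q + z) + 2*(-2)*(-6))/8 = -((q + z) + 24)/8 = -(24 + q + z)/8 = -3 - q/8 - z/8)
-38369*o(0, I(-1, C)) = -38369*(-3 - ⅛*11 - ⅛*0) = -38369*(-3 - 11/8 + 0) = -38369*(-35/8) = 1342915/8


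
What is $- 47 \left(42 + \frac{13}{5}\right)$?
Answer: $- \frac{10481}{5} \approx -2096.2$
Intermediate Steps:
$- 47 \left(42 + \frac{13}{5}\right) = \left(-47\right) \frac{223}{5} = - \frac{10481}{5}$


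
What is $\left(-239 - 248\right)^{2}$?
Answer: $237169$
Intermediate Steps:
$\left(-239 - 248\right)^{2} = \left(-487\right)^{2} = 237169$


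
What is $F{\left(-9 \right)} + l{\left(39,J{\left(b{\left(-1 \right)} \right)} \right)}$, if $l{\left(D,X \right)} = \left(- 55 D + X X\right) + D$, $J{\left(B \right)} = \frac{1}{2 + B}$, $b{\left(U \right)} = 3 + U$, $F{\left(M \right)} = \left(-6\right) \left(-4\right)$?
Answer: $- \frac{33311}{16} \approx -2081.9$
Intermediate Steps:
$F{\left(M \right)} = 24$
$l{\left(D,X \right)} = X^{2} - 54 D$ ($l{\left(D,X \right)} = \left(- 55 D + X^{2}\right) + D = \left(X^{2} - 55 D\right) + D = X^{2} - 54 D$)
$F{\left(-9 \right)} + l{\left(39,J{\left(b{\left(-1 \right)} \right)} \right)} = 24 + \left(\left(\frac{1}{2 + \left(3 - 1\right)}\right)^{2} - 2106\right) = 24 - \left(2106 - \left(\frac{1}{2 + 2}\right)^{2}\right) = 24 - \left(2106 - \left(\frac{1}{4}\right)^{2}\right) = 24 + \left(\frac{1}{16} - 2106\right) = 24 - \frac{33695}{16} = - \frac{33311}{16}$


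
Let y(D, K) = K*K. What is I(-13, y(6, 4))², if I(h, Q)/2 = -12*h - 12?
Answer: 82944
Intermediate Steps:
y(D, K) = K²
I(h, Q) = -24 - 24*h (I(h, Q) = 2*(-12*h - 12) = 2*(-12 - 12*h) = -24 - 24*h)
I(-13, y(6, 4))² = (-24 - 24*(-13))² = (-24 + 312)² = 288² = 82944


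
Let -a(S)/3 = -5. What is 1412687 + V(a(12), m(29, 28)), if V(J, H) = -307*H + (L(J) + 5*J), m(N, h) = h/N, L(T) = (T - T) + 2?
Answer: 40961560/29 ≈ 1.4125e+6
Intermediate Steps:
a(S) = 15 (a(S) = -3*(-5) = 15)
L(T) = 2 (L(T) = 0 + 2 = 2)
V(J, H) = 2 - 307*H + 5*J (V(J, H) = -307*H + (2 + 5*J) = 2 - 307*H + 5*J)
1412687 + V(a(12), m(29, 28)) = 1412687 + (2 - 8596/29 + 5*15) = 1412687 + (2 - 8596/29 + 75) = 1412687 - 6363/29 = 40961560/29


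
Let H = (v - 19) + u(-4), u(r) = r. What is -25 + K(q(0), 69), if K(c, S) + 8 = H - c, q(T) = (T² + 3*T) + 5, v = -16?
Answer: -77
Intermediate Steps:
q(T) = 5 + T² + 3*T
H = -39 (H = (-16 - 19) - 4 = -35 - 4 = -39)
K(c, S) = -47 - c (K(c, S) = -8 + (-39 - c) = -47 - c)
-25 + K(q(0), 69) = -25 + (-47 - (5 + 0² + 3*0)) = -25 + (-47 - (5 + 0 + 0)) = -25 + (-47 - 1*5) = -25 + (-47 - 5) = -25 - 52 = -77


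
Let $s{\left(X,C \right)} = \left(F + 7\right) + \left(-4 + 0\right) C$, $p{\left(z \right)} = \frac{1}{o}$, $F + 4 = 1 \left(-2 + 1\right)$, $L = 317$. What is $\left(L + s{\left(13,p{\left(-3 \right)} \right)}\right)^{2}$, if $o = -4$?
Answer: $102400$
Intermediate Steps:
$F = -5$ ($F = -4 + 1 \left(-2 + 1\right) = -4 + 1 \left(-1\right) = -4 - 1 = -5$)
$p{\left(z \right)} = - \frac{1}{4}$ ($p{\left(z \right)} = \frac{1}{-4} = - \frac{1}{4}$)
$s{\left(X,C \right)} = 2 - 4 C$ ($s{\left(X,C \right)} = \left(-5 + 7\right) + \left(-4 + 0\right) C = 2 - 4 C$)
$\left(L + s{\left(13,p{\left(-3 \right)} \right)}\right)^{2} = \left(317 + \left(2 - -1\right)\right)^{2} = \left(317 + \left(2 + 1\right)\right)^{2} = \left(317 + 3\right)^{2} = 320^{2} = 102400$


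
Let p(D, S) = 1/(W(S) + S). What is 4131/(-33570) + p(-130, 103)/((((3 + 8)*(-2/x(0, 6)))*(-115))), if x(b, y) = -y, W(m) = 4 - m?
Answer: -233373/1887380 ≈ -0.12365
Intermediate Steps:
p(D, S) = ¼ (p(D, S) = 1/((4 - S) + S) = 1/4 = ¼)
4131/(-33570) + p(-130, 103)/((((3 + 8)*(-2/x(0, 6)))*(-115))) = 4131/(-33570) + 1/(4*((((3 + 8)*(-2/((-1*6))))*(-115)))) = 4131*(-1/33570) + 1/(4*(((11*(-2/(-6)))*(-115)))) = -459/3730 + 1/(4*(((11*(-2*(-⅙)))*(-115)))) = -459/3730 + 1/(4*(((11*(⅓))*(-115)))) = -459/3730 + 1/(4*(((11/3)*(-115)))) = -459/3730 + 1/(4*(-1265/3)) = -459/3730 + (¼)*(-3/1265) = -459/3730 - 3/5060 = -233373/1887380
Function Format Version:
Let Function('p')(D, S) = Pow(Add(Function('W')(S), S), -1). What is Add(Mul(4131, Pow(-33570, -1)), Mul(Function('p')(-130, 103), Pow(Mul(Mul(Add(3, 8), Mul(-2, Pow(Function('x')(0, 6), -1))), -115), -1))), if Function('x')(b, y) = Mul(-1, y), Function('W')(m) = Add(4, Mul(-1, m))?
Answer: Rational(-233373, 1887380) ≈ -0.12365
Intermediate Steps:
Function('p')(D, S) = Rational(1, 4) (Function('p')(D, S) = Pow(Add(Add(4, Mul(-1, S)), S), -1) = Pow(4, -1) = Rational(1, 4))
Add(Mul(4131, Pow(-33570, -1)), Mul(Function('p')(-130, 103), Pow(Mul(Mul(Add(3, 8), Mul(-2, Pow(Function('x')(0, 6), -1))), -115), -1))) = Add(Mul(4131, Pow(-33570, -1)), Mul(Rational(1, 4), Pow(Mul(Mul(Add(3, 8), Mul(-2, Pow(Mul(-1, 6), -1))), -115), -1))) = Add(Mul(4131, Rational(-1, 33570)), Mul(Rational(1, 4), Pow(Mul(Mul(11, Mul(-2, Pow(-6, -1))), -115), -1))) = Add(Rational(-459, 3730), Mul(Rational(1, 4), Pow(Mul(Mul(11, Mul(-2, Rational(-1, 6))), -115), -1))) = Add(Rational(-459, 3730), Mul(Rational(1, 4), Pow(Mul(Mul(11, Rational(1, 3)), -115), -1))) = Add(Rational(-459, 3730), Mul(Rational(1, 4), Pow(Mul(Rational(11, 3), -115), -1))) = Add(Rational(-459, 3730), Mul(Rational(1, 4), Pow(Rational(-1265, 3), -1))) = Add(Rational(-459, 3730), Mul(Rational(1, 4), Rational(-3, 1265))) = Add(Rational(-459, 3730), Rational(-3, 5060)) = Rational(-233373, 1887380)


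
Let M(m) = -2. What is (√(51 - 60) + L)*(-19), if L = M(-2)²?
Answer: -76 - 57*I ≈ -76.0 - 57.0*I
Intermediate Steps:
L = 4 (L = (-2)² = 4)
(√(51 - 60) + L)*(-19) = (√(51 - 60) + 4)*(-19) = (√(-9) + 4)*(-19) = (3*I + 4)*(-19) = (4 + 3*I)*(-19) = -76 - 57*I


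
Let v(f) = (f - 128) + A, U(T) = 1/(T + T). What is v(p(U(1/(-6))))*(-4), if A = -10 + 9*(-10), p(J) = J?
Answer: 924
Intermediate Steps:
U(T) = 1/(2*T)
A = -100 (A = -10 - 90 = -100)
v(f) = -228 + f (v(f) = (f - 128) - 100 = (-128 + f) - 100 = -228 + f)
v(p(U(1/(-6))))*(-4) = (-228 + 1/(2*(1/(-6))))*(-4) = (-228 + 1/(2*(-⅙)))*(-4) = (-228 + (½)*(-6))*(-4) = (-228 - 3)*(-4) = -231*(-4) = 924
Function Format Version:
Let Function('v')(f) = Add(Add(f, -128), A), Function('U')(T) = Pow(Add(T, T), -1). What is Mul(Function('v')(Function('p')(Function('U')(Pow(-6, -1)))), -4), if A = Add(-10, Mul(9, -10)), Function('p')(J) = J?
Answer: 924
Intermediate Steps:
Function('U')(T) = Mul(Rational(1, 2), Pow(T, -1)) (Function('U')(T) = Pow(Mul(2, T), -1) = Mul(Rational(1, 2), Pow(T, -1)))
A = -100 (A = Add(-10, -90) = -100)
Function('v')(f) = Add(-228, f) (Function('v')(f) = Add(Add(f, -128), -100) = Add(Add(-128, f), -100) = Add(-228, f))
Mul(Function('v')(Function('p')(Function('U')(Pow(-6, -1)))), -4) = Mul(Add(-228, Mul(Rational(1, 2), Pow(Pow(-6, -1), -1))), -4) = Mul(Add(-228, Mul(Rational(1, 2), Pow(Rational(-1, 6), -1))), -4) = Mul(Add(-228, Mul(Rational(1, 2), -6)), -4) = Mul(Add(-228, -3), -4) = Mul(-231, -4) = 924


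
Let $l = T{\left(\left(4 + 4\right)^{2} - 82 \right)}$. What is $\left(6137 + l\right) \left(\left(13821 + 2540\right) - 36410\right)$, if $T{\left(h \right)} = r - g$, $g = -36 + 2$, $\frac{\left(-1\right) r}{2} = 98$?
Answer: $-119792775$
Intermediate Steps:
$r = -196$ ($r = \left(-2\right) 98 = -196$)
$g = -34$
$T{\left(h \right)} = -162$ ($T{\left(h \right)} = -196 - -34 = -196 + 34 = -162$)
$l = -162$
$\left(6137 + l\right) \left(\left(13821 + 2540\right) - 36410\right) = \left(6137 - 162\right) \left(\left(13821 + 2540\right) - 36410\right) = 5975 \left(16361 - 36410\right) = 5975 \left(-20049\right) = -119792775$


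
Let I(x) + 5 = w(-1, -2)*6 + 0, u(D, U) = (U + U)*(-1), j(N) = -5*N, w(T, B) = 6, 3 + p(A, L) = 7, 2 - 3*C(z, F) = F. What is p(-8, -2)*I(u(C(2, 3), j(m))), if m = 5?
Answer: 124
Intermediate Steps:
C(z, F) = ⅔ - F/3
p(A, L) = 4 (p(A, L) = -3 + 7 = 4)
u(D, U) = -2*U (u(D, U) = (2*U)*(-1) = -2*U)
I(x) = 31 (I(x) = -5 + (6*6 + 0) = -5 + (36 + 0) = -5 + 36 = 31)
p(-8, -2)*I(u(C(2, 3), j(m))) = 4*31 = 124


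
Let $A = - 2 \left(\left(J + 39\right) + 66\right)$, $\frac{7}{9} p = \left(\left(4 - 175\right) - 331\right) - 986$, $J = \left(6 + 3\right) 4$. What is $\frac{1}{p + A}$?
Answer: $- \frac{7}{15366} \approx -0.00045555$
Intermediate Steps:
$J = 36$ ($J = 9 \cdot 4 = 36$)
$p = - \frac{13392}{7}$ ($p = \frac{9 \left(\left(\left(4 - 175\right) - 331\right) - 986\right)}{7} = \frac{9 \left(\left(-171 - 331\right) - 986\right)}{7} = \frac{9 \left(-502 - 986\right)}{7} = \frac{9}{7} \left(-1488\right) = - \frac{13392}{7} \approx -1913.1$)
$A = -282$ ($A = - 2 \left(\left(36 + 39\right) + 66\right) = - 2 \left(75 + 66\right) = \left(-2\right) 141 = -282$)
$\frac{1}{p + A} = \frac{1}{- \frac{13392}{7} - 282} = \frac{1}{- \frac{15366}{7}} = - \frac{7}{15366}$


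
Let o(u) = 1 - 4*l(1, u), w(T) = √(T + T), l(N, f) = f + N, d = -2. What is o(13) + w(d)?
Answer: -55 + 2*I ≈ -55.0 + 2.0*I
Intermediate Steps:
l(N, f) = N + f
w(T) = √2*√T (w(T) = √(2*T) = √2*√T)
o(u) = -3 - 4*u (o(u) = 1 - 4*(1 + u) = 1 + (-4 - 4*u) = -3 - 4*u)
o(13) + w(d) = (-3 - 4*13) + √2*√(-2) = (-3 - 52) + √2*(I*√2) = -55 + 2*I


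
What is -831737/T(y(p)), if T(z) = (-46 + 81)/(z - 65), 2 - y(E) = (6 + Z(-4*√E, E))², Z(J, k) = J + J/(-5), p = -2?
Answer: 1632699731/875 - 159693504*I*√2/175 ≈ 1.8659e+6 - 1.2905e+6*I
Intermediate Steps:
Z(J, k) = 4*J/5 (Z(J, k) = J + J*(-⅕) = J - J/5 = 4*J/5)
y(E) = 2 - (6 - 16*√E/5)² (y(E) = 2 - (6 + 4*(-4*√E)/5)² = 2 - (6 - 16*√E/5)²)
T(z) = 35/(-65 + z)
-831737/T(y(p)) = -(-1632699731/875 + 159693504*I*√2/175) = -831737*(-1963/875 + 192*I*√2/175) = 1632699731/875 - 159693504*I*√2/175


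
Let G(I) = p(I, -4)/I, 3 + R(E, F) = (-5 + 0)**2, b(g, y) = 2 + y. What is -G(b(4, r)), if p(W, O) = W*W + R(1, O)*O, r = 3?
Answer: 63/5 ≈ 12.600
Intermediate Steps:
R(E, F) = 22 (R(E, F) = -3 + (-5 + 0)**2 = -3 + (-5)**2 = -3 + 25 = 22)
p(W, O) = W**2 + 22*O (p(W, O) = W*W + 22*O = W**2 + 22*O)
G(I) = (-88 + I**2)/I (G(I) = (I**2 + 22*(-4))/I = (I**2 - 88)/I = (-88 + I**2)/I)
-G(b(4, r)) = -((2 + 3) - 88/(2 + 3)) = -(5 - 88/5) = -1*(-63/5) = 63/5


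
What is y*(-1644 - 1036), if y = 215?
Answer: -576200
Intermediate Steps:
y*(-1644 - 1036) = 215*(-1644 - 1036) = 215*(-2680) = -576200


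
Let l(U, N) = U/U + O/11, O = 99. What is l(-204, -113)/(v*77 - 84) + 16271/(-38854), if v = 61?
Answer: -74669583/179233502 ≈ -0.41660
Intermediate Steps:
l(U, N) = 10 (l(U, N) = U/U + 99/11 = 1 + 99*(1/11) = 1 + 9 = 10)
l(-204, -113)/(v*77 - 84) + 16271/(-38854) = 10/(61*77 - 84) + 16271/(-38854) = 10/(4697 - 84) + 16271*(-1/38854) = 10/4613 - 16271/38854 = -74669583/179233502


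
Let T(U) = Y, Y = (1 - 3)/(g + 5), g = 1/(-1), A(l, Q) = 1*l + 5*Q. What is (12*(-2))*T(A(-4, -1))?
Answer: 12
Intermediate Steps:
A(l, Q) = l + 5*Q
g = -1
Y = -½ (Y = (1 - 3)/(-1 + 5) = -2/4 = -2*¼ = -½ ≈ -0.50000)
T(U) = -½
(12*(-2))*T(A(-4, -1)) = (12*(-2))*(-½) = -24*(-½) = 12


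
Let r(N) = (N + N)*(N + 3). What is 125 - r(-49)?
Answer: -4383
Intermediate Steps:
r(N) = 2*N*(3 + N) (r(N) = (2*N)*(3 + N) = 2*N*(3 + N))
125 - r(-49) = 125 - 2*(-49)*(3 - 49) = 125 - 2*(-49)*(-46) = 125 - 1*4508 = 125 - 4508 = -4383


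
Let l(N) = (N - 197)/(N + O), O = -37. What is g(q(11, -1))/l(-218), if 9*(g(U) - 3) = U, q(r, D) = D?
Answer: 442/249 ≈ 1.7751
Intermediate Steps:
g(U) = 3 + U/9
l(N) = (-197 + N)/(-37 + N) (l(N) = (N - 197)/(N - 37) = (-197 + N)/(-37 + N))
g(q(11, -1))/l(-218) = (3 + (1/9)*(-1))/(((-197 - 218)/(-37 - 218))) = (3 - 1/9)/((-415/(-255))) = 26/(9*((-1/255*(-415)))) = 26/(9*(83/51)) = (26/9)*(51/83) = 442/249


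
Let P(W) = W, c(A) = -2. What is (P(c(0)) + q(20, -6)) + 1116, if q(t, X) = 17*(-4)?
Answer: 1046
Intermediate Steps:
q(t, X) = -68
(P(c(0)) + q(20, -6)) + 1116 = (-2 - 68) + 1116 = -70 + 1116 = 1046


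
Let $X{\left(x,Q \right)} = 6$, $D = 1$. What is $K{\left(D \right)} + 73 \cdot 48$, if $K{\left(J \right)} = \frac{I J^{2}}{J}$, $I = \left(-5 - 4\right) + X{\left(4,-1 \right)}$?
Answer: $3501$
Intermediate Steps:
$I = -3$ ($I = \left(-5 - 4\right) + 6 = -9 + 6 = -3$)
$K{\left(J \right)} = - 3 J$ ($K{\left(J \right)} = \frac{\left(-3\right) J^{2}}{J} = - 3 J$)
$K{\left(D \right)} + 73 \cdot 48 = \left(-3\right) 1 + 73 \cdot 48 = -3 + 3504 = 3501$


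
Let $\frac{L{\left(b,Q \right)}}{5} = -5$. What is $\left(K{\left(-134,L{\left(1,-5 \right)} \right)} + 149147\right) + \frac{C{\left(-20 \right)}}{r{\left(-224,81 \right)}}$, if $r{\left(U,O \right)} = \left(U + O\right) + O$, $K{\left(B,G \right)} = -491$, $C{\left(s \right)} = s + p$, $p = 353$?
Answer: $\frac{9216339}{62} \approx 1.4865 \cdot 10^{5}$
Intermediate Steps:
$L{\left(b,Q \right)} = -25$ ($L{\left(b,Q \right)} = 5 \left(-5\right) = -25$)
$C{\left(s \right)} = 353 + s$ ($C{\left(s \right)} = s + 353 = 353 + s$)
$r{\left(U,O \right)} = U + 2 O$ ($r{\left(U,O \right)} = \left(O + U\right) + O = U + 2 O$)
$\left(K{\left(-134,L{\left(1,-5 \right)} \right)} + 149147\right) + \frac{C{\left(-20 \right)}}{r{\left(-224,81 \right)}} = \left(-491 + 149147\right) + \frac{353 - 20}{-224 + 2 \cdot 81} = 148656 + \frac{333}{-224 + 162} = 148656 + \frac{333}{-62} = 148656 + 333 \left(- \frac{1}{62}\right) = 148656 - \frac{333}{62} = \frac{9216339}{62}$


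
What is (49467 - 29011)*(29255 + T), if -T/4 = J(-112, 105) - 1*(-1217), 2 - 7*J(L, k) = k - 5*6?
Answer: 3497996456/7 ≈ 4.9971e+8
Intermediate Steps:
J(L, k) = 32/7 - k/7 (J(L, k) = 2/7 - (k - 5*6)/7 = 2/7 - (k - 30)/7 = 2/7 - (-30 + k)/7 = 2/7 + (30/7 - k/7) = 32/7 - k/7)
T = -33784/7 (T = -4*((32/7 - ⅐*105) - 1*(-1217)) = -4*((32/7 - 15) + 1217) = -4*(-73/7 + 1217) = -4*8446/7 = -33784/7 ≈ -4826.3)
(49467 - 29011)*(29255 + T) = (49467 - 29011)*(29255 - 33784/7) = 20456*(171001/7) = 3497996456/7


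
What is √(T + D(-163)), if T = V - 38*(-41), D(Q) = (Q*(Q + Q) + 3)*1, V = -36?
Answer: √54663 ≈ 233.80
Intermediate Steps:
D(Q) = 3 + 2*Q² (D(Q) = (Q*(2*Q) + 3)*1 = (2*Q² + 3)*1 = (3 + 2*Q²)*1 = 3 + 2*Q²)
T = 1522 (T = -36 - 38*(-41) = -36 + 1558 = 1522)
√(T + D(-163)) = √(1522 + (3 + 2*(-163)²)) = √(1522 + (3 + 2*26569)) = √(1522 + (3 + 53138)) = √(1522 + 53141) = √54663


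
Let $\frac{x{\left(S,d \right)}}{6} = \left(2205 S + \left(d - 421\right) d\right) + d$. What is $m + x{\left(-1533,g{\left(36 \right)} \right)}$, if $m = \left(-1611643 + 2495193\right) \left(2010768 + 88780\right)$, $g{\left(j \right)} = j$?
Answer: $1855035270866$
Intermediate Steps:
$x{\left(S,d \right)} = 6 d + 13230 S + 6 d \left(-421 + d\right)$ ($x{\left(S,d \right)} = 6 \left(\left(2205 S + \left(d - 421\right) d\right) + d\right) = 6 \left(\left(2205 S + \left(-421 + d\right) d\right) + d\right) = 6 \left(\left(2205 S + d \left(-421 + d\right)\right) + d\right) = 6 \left(d + 2205 S + d \left(-421 + d\right)\right) = 6 d + 13230 S + 6 d \left(-421 + d\right)$)
$m = 1855055635400$ ($m = 883550 \cdot 2099548 = 1855055635400$)
$m + x{\left(-1533,g{\left(36 \right)} \right)} = 1855055635400 + \left(\left(-2520\right) 36 + 6 \cdot 36^{2} + 13230 \left(-1533\right)\right) = 1855055635400 - 20364534 = 1855035270866$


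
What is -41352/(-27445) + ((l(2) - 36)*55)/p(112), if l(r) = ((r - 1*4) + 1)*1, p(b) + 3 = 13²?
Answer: -48986143/4555870 ≈ -10.752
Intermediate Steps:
p(b) = 166 (p(b) = -3 + 13² = -3 + 169 = 166)
l(r) = -3 + r (l(r) = ((r - 4) + 1)*1 = ((-4 + r) + 1)*1 = (-3 + r)*1 = -3 + r)
-41352/(-27445) + ((l(2) - 36)*55)/p(112) = -41352/(-27445) + (((-3 + 2) - 36)*55)/166 = -41352*(-1/27445) + ((-1 - 36)*55)*(1/166) = 41352/27445 - 37*55*(1/166) = 41352/27445 - 2035*1/166 = 41352/27445 - 2035/166 = -48986143/4555870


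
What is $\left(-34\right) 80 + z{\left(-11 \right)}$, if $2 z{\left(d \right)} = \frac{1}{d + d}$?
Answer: $- \frac{119681}{44} \approx -2720.0$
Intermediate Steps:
$z{\left(d \right)} = \frac{1}{4 d}$ ($z{\left(d \right)} = \frac{1}{2 \left(d + d\right)} = \frac{1}{2 \cdot 2 d} = \frac{\frac{1}{2} \frac{1}{d}}{2} = \frac{1}{4 d}$)
$\left(-34\right) 80 + z{\left(-11 \right)} = \left(-34\right) 80 + \frac{1}{4 \left(-11\right)} = -2720 + \frac{1}{4} \left(- \frac{1}{11}\right) = -2720 - \frac{1}{44} = - \frac{119681}{44}$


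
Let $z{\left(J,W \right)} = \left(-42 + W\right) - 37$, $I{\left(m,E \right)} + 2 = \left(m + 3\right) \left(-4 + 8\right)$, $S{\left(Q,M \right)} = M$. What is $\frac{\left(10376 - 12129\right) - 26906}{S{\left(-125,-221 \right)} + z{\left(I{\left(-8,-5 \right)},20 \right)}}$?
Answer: $\frac{28659}{280} \approx 102.35$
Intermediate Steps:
$I{\left(m,E \right)} = 10 + 4 m$ ($I{\left(m,E \right)} = -2 + \left(m + 3\right) \left(-4 + 8\right) = -2 + \left(3 + m\right) 4 = -2 + \left(12 + 4 m\right) = 10 + 4 m$)
$z{\left(J,W \right)} = -79 + W$
$\frac{\left(10376 - 12129\right) - 26906}{S{\left(-125,-221 \right)} + z{\left(I{\left(-8,-5 \right)},20 \right)}} = \frac{\left(10376 - 12129\right) - 26906}{-221 + \left(-79 + 20\right)} = \frac{-1753 - 26906}{-221 - 59} = - \frac{28659}{-280} = \left(-28659\right) \left(- \frac{1}{280}\right) = \frac{28659}{280}$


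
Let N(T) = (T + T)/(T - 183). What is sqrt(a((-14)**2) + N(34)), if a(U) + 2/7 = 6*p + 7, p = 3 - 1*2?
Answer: sqrt(13334755)/1043 ≈ 3.5011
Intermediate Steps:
N(T) = 2*T/(-183 + T) (N(T) = (2*T)/(-183 + T) = 2*T/(-183 + T))
p = 1 (p = 3 - 2 = 1)
a(U) = 89/7 (a(U) = -2/7 + (6*1 + 7) = -2/7 + (6 + 7) = -2/7 + 13 = 89/7)
sqrt(a((-14)**2) + N(34)) = sqrt(89/7 + 2*34/(-183 + 34)) = sqrt(89/7 + 2*34/(-149)) = sqrt(89/7 + 2*34*(-1/149)) = sqrt(89/7 - 68/149) = sqrt(12785/1043) = sqrt(13334755)/1043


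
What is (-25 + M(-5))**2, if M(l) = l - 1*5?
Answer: 1225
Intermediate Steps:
M(l) = -5 + l (M(l) = l - 5 = -5 + l)
(-25 + M(-5))**2 = (-25 + (-5 - 5))**2 = (-25 - 10)**2 = (-35)**2 = 1225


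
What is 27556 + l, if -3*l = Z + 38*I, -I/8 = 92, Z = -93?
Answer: 110729/3 ≈ 36910.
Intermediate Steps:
I = -736 (I = -8*92 = -736)
l = 28061/3 (l = -(-93 + 38*(-736))/3 = -(-93 - 27968)/3 = -⅓*(-28061) = 28061/3 ≈ 9353.7)
27556 + l = 27556 + 28061/3 = 110729/3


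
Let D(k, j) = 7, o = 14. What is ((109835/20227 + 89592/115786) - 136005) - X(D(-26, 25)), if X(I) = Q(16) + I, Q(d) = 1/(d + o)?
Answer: -4777891769507261/35130051330 ≈ -1.3601e+5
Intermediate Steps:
Q(d) = 1/(14 + d) (Q(d) = 1/(d + 14) = 1/(14 + d))
X(I) = 1/30 + I (X(I) = 1/(14 + 16) + I = 1/30 + I)
((109835/20227 + 89592/115786) - 136005) - X(D(-26, 25)) = ((109835/20227 + 89592/115786) - 136005) - (1/30 + 7) = ((109835*(1/20227) + 89592*(1/115786)) - 136005) - 1*211/30 = ((109835/20227 + 44796/57893) - 136005) - 211/30 = (7264766347/1171001711 - 136005) - 211/30 = -159254822938208/1171001711 - 211/30 = -4777891769507261/35130051330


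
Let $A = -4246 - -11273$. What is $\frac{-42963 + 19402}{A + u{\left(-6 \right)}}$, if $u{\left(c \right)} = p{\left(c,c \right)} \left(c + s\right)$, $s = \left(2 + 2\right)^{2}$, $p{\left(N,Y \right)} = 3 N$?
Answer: $- \frac{23561}{6847} \approx -3.4411$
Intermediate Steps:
$A = 7027$ ($A = -4246 + 11273 = 7027$)
$s = 16$ ($s = 4^{2} = 16$)
$u{\left(c \right)} = 3 c \left(16 + c\right)$ ($u{\left(c \right)} = 3 c \left(c + 16\right) = 3 c \left(16 + c\right)$)
$\frac{-42963 + 19402}{A + u{\left(-6 \right)}} = \frac{-42963 + 19402}{7027 + 3 \left(-6\right) \left(16 - 6\right)} = - \frac{23561}{7027 + 3 \left(-6\right) 10} = - \frac{23561}{7027 - 180} = - \frac{23561}{6847}$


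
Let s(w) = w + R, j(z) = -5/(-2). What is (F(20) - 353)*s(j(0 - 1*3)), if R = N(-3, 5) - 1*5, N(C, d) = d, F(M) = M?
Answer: -1665/2 ≈ -832.50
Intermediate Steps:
j(z) = 5/2 (j(z) = -5*(-½) = 5/2)
R = 0 (R = 5 - 1*5 = 5 - 5 = 0)
s(w) = w (s(w) = w + 0 = w)
(F(20) - 353)*s(j(0 - 1*3)) = (20 - 353)*(5/2) = -333*5/2 = -1665/2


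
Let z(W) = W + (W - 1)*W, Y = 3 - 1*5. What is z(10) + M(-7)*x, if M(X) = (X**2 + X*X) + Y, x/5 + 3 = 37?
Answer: 16420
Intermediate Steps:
x = 170 (x = -15 + 5*37 = -15 + 185 = 170)
Y = -2 (Y = 3 - 5 = -2)
M(X) = -2 + 2*X**2 (M(X) = (X**2 + X*X) - 2 = (X**2 + X**2) - 2 = 2*X**2 - 2 = -2 + 2*X**2)
z(W) = W + W*(-1 + W) (z(W) = W + (-1 + W)*W = W + W*(-1 + W))
z(10) + M(-7)*x = 10**2 + (-2 + 2*(-7)**2)*170 = 100 + (-2 + 2*49)*170 = 100 + (-2 + 98)*170 = 100 + 96*170 = 100 + 16320 = 16420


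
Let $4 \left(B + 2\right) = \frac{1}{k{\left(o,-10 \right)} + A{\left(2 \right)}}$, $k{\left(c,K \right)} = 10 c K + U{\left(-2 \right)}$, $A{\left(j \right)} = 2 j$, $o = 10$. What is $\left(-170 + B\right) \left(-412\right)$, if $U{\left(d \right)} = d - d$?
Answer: $\frac{70580647}{996} \approx 70864.0$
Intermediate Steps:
$U{\left(d \right)} = 0$
$k{\left(c,K \right)} = 10 K c$ ($k{\left(c,K \right)} = 10 c K + 0 = 10 K c + 0 = 10 K c$)
$B = - \frac{7969}{3984}$ ($B = -2 + \frac{1}{4 \left(10 \left(-10\right) 10 + 2 \cdot 2\right)} = -2 + \frac{1}{4 \left(-1000 + 4\right)} = -2 + \frac{1}{4 \left(-996\right)} = -2 + \frac{1}{4} \left(- \frac{1}{996}\right) = -2 - \frac{1}{3984} = - \frac{7969}{3984} \approx -2.0003$)
$\left(-170 + B\right) \left(-412\right) = \left(-170 - \frac{7969}{3984}\right) \left(-412\right) = \left(- \frac{685249}{3984}\right) \left(-412\right) = \frac{70580647}{996}$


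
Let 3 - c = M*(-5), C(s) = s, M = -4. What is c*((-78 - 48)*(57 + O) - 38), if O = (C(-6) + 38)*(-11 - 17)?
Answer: -1796492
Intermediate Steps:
c = -17 (c = 3 - (-4)*(-5) = 3 - 1*20 = 3 - 20 = -17)
O = -896 (O = (-6 + 38)*(-11 - 17) = 32*(-28) = -896)
c*((-78 - 48)*(57 + O) - 38) = -17*((-78 - 48)*(57 - 896) - 38) = -17*(-126*(-839) - 38) = -17*(105714 - 38) = -17*105676 = -1796492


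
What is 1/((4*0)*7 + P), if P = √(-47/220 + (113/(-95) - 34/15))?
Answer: -2*I*√144269565/46019 ≈ -0.52201*I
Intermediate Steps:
P = I*√144269565/6270 (P = √(-47*1/220 + (113*(-1/95) - 34*1/15)) = √(-47/220 + (-113/95 - 34/15)) = √(-47/220 - 197/57) = √(-46019/12540) = I*√144269565/6270 ≈ 1.9157*I)
1/((4*0)*7 + P) = 1/((4*0)*7 + I*√144269565/6270) = 1/(0*7 + I*√144269565/6270) = 1/(0 + I*√144269565/6270) = 1/(I*√144269565/6270) = -2*I*√144269565/46019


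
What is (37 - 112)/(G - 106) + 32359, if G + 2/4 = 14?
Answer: 1197313/37 ≈ 32360.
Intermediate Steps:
G = 27/2 (G = -½ + 14 = 27/2 ≈ 13.500)
(37 - 112)/(G - 106) + 32359 = (37 - 112)/(27/2 - 106) + 32359 = -75/(-185/2) + 32359 = -75*(-2/185) + 32359 = 30/37 + 32359 = 1197313/37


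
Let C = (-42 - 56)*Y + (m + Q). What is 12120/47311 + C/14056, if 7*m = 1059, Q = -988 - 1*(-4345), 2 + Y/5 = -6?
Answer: 1826294209/2327511956 ≈ 0.78465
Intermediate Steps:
Y = -40 (Y = -10 + 5*(-6) = -10 - 30 = -40)
Q = 3357 (Q = -988 + 4345 = 3357)
m = 1059/7 (m = (1/7)*1059 = 1059/7 ≈ 151.29)
C = 51998/7 (C = (-42 - 56)*(-40) + (1059/7 + 3357) = -98*(-40) + 24558/7 = 3920 + 24558/7 = 51998/7 ≈ 7428.3)
12120/47311 + C/14056 = 12120/47311 + (51998/7)/14056 = 12120*(1/47311) + (51998/7)*(1/14056) = 12120/47311 + 25999/49196 = 1826294209/2327511956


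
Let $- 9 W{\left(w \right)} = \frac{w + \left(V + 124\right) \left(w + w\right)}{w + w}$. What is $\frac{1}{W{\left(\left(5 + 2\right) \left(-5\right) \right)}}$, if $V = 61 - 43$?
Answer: $- \frac{6}{95} \approx -0.063158$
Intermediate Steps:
$V = 18$ ($V = 61 - 43 = 18$)
$W{\left(w \right)} = - \frac{95}{6}$ ($W{\left(w \right)} = - \frac{\left(w + \left(18 + 124\right) \left(w + w\right)\right) \frac{1}{w + w}}{9} = - \frac{\left(w + 142 \cdot 2 w\right) \frac{1}{2 w}}{9} = - \frac{\left(w + 284 w\right) \frac{1}{2 w}}{9} = - \frac{285 w \frac{1}{2 w}}{9} = \left(- \frac{1}{9}\right) \frac{285}{2} = - \frac{95}{6}$)
$\frac{1}{W{\left(\left(5 + 2\right) \left(-5\right) \right)}} = \frac{1}{- \frac{95}{6}} = - \frac{6}{95}$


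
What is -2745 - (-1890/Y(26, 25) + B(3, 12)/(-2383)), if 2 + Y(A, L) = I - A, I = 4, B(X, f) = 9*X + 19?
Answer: -26915801/9532 ≈ -2823.7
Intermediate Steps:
B(X, f) = 19 + 9*X
Y(A, L) = 2 - A (Y(A, L) = -2 + (4 - A) = 2 - A)
-2745 - (-1890/Y(26, 25) + B(3, 12)/(-2383)) = -2745 - (-1890/(2 - 1*26) + (19 + 9*3)/(-2383)) = -2745 - (-1890/(2 - 26) + (19 + 27)*(-1/2383)) = -2745 - (-1890/(-24) + 46*(-1/2383)) = -2745 - (-1890*(-1/24) - 46/2383) = -2745 - (315/4 - 46/2383) = -2745 - 1*750461/9532 = -2745 - 750461/9532 = -26915801/9532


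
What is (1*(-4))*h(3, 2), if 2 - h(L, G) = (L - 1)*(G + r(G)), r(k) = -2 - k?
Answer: -24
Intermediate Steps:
h(L, G) = 2*L (h(L, G) = 2 - (L - 1)*(G + (-2 - G)) = 2 - (-1 + L)*(-2) = 2 - (2 - 2*L) = 2 + (-2 + 2*L) = 2*L)
(1*(-4))*h(3, 2) = (1*(-4))*(2*3) = -4*6 = -24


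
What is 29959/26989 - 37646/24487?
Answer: -282421861/660879643 ≈ -0.42734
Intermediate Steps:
29959/26989 - 37646/24487 = -282421861/660879643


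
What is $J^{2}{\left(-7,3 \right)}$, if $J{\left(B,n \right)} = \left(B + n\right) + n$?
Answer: $1$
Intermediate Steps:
$J{\left(B,n \right)} = B + 2 n$
$J^{2}{\left(-7,3 \right)} = \left(-7 + 2 \cdot 3\right)^{2} = \left(-7 + 6\right)^{2} = \left(-1\right)^{2} = 1$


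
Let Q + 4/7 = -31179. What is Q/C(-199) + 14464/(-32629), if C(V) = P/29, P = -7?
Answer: 206523013201/1598821 ≈ 1.2917e+5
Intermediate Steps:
C(V) = -7/29
Q = -218257/7 (Q = -4/7 - 31179 = -218257/7 ≈ -31180.)
Q/C(-199) + 14464/(-32629) = -218257/(7*(-7/29)) + 14464/(-32629) = -218257/7*(-29/7) + 14464*(-1/32629) = 6329453/49 - 14464/32629 = 206523013201/1598821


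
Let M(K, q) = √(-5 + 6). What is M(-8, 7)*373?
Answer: 373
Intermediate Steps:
M(K, q) = 1 (M(K, q) = √1 = 1)
M(-8, 7)*373 = 1*373 = 373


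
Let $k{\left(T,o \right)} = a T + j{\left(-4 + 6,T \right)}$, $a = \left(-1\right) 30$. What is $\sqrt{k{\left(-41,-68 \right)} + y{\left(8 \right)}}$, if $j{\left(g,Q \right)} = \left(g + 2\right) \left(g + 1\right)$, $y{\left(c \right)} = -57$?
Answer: $\sqrt{1185} \approx 34.424$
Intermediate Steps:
$j{\left(g,Q \right)} = \left(1 + g\right) \left(2 + g\right)$ ($j{\left(g,Q \right)} = \left(2 + g\right) \left(1 + g\right) = \left(1 + g\right) \left(2 + g\right)$)
$a = -30$
$k{\left(T,o \right)} = 12 - 30 T$ ($k{\left(T,o \right)} = - 30 T + \left(2 + \left(-4 + 6\right)^{2} + 3 \left(-4 + 6\right)\right) = - 30 T + \left(2 + 2^{2} + 3 \cdot 2\right) = - 30 T + \left(2 + 4 + 6\right) = - 30 T + 12 = 12 - 30 T$)
$\sqrt{k{\left(-41,-68 \right)} + y{\left(8 \right)}} = \sqrt{\left(12 - -1230\right) - 57} = \sqrt{\left(12 + 1230\right) - 57} = \sqrt{1242 - 57} = \sqrt{1185}$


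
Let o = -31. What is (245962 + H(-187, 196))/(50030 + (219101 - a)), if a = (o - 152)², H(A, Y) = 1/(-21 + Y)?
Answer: 43043351/41237350 ≈ 1.0438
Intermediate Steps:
a = 33489 (a = (-31 - 152)² = (-183)² = 33489)
(245962 + H(-187, 196))/(50030 + (219101 - a)) = (245962 + 1/(-21 + 196))/(50030 + (219101 - 1*33489)) = (245962 + 1/175)/(50030 + (219101 - 33489)) = (245962 + 1/175)/(50030 + 185612) = (43043351/175)/235642 = (43043351/175)*(1/235642) = 43043351/41237350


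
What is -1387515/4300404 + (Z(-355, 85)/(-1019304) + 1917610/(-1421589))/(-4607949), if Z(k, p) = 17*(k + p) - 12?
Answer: -824832274447625211241/2556451800437422888143 ≈ -0.32265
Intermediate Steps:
Z(k, p) = -12 + 17*k + 17*p (Z(k, p) = (17*k + 17*p) - 12 = -12 + 17*k + 17*p)
-1387515/4300404 + (Z(-355, 85)/(-1019304) + 1917610/(-1421589))/(-4607949) = -1387515/4300404 + ((-12 + 17*(-355) + 17*85)/(-1019304) + 1917610/(-1421589))/(-4607949) = -1387515*1/4300404 + ((-12 - 6035 + 1445)*(-1/1019304) + 1917610*(-1/1421589))*(-1/4607949) = -462505/1433468 + (-4602*(-1/1019304) - 1917610/1421589)*(-1/4607949) = -462505/1433468 + (59/13068 - 1917610/1421589)*(-1/4607949) = -462505/1433468 - 8325151243/6192441684*(-1/4607949) = -462505/1433468 + 8325151243/28534455465346116 = -824832274447625211241/2556451800437422888143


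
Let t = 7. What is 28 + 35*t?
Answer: 273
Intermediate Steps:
28 + 35*t = 28 + 35*7 = 28 + 245 = 273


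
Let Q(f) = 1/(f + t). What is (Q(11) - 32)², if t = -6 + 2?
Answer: 49729/49 ≈ 1014.9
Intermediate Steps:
t = -4
Q(f) = 1/(-4 + f) (Q(f) = 1/(f - 4) = 1/(-4 + f))
(Q(11) - 32)² = (1/(-4 + 11) - 32)² = (1/7 - 32)² = (⅐ - 32)² = (-223/7)² = 49729/49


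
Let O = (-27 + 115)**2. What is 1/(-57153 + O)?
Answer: -1/49409 ≈ -2.0239e-5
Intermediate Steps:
O = 7744 (O = 88**2 = 7744)
1/(-57153 + O) = 1/(-57153 + 7744) = 1/(-49409) = -1/49409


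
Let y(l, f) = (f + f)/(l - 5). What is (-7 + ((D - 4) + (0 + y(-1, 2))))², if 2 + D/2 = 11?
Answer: 361/9 ≈ 40.111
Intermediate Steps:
D = 18 (D = -4 + 2*11 = -4 + 22 = 18)
y(l, f) = 2*f/(-5 + l) (y(l, f) = (2*f)/(-5 + l) = 2*f/(-5 + l))
(-7 + ((D - 4) + (0 + y(-1, 2))))² = (-7 + ((18 - 4) + (0 + 2*2/(-5 - 1))))² = (-7 + (14 + (0 + 2*2/(-6))))² = (-7 + (14 + (0 + 2*2*(-⅙))))² = (-7 + (14 + (0 - ⅔)))² = (-7 + (14 - ⅔))² = (-7 + 40/3)² = (19/3)² = 361/9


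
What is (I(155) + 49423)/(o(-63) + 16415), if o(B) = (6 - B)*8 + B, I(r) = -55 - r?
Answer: 49213/16904 ≈ 2.9113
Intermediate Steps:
o(B) = 48 - 7*B (o(B) = (48 - 8*B) + B = 48 - 7*B)
(I(155) + 49423)/(o(-63) + 16415) = ((-55 - 1*155) + 49423)/((48 - 7*(-63)) + 16415) = ((-55 - 155) + 49423)/((48 + 441) + 16415) = (-210 + 49423)/(489 + 16415) = 49213/16904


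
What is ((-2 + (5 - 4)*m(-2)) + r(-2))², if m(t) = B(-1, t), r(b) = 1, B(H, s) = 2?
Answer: 1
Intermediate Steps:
m(t) = 2
((-2 + (5 - 4)*m(-2)) + r(-2))² = ((-2 + (5 - 4)*2) + 1)² = ((-2 + 1*2) + 1)² = ((-2 + 2) + 1)² = (0 + 1)² = 1² = 1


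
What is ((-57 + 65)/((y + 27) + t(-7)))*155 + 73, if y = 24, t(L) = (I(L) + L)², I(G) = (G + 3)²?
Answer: 2719/33 ≈ 82.394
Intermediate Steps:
I(G) = (3 + G)²
t(L) = (L + (3 + L)²)² (t(L) = ((3 + L)² + L)² = (L + (3 + L)²)²)
((-57 + 65)/((y + 27) + t(-7)))*155 + 73 = ((-57 + 65)/((24 + 27) + (-7 + (3 - 7)²)²))*155 + 73 = (8/(51 + (-7 + (-4)²)²))*155 + 73 = (8/(51 + (-7 + 16)²))*155 + 73 = (8/(51 + 9²))*155 + 73 = (8/(51 + 81))*155 + 73 = (8/132)*155 + 73 = (8*(1/132))*155 + 73 = (2/33)*155 + 73 = 310/33 + 73 = 2719/33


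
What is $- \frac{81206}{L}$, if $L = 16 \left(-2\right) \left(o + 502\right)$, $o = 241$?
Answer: $\frac{40603}{11888} \approx 3.4155$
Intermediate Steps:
$L = -23776$ ($L = 16 \left(-2\right) \left(241 + 502\right) = \left(-32\right) 743 = -23776$)
$- \frac{81206}{L} = - \frac{81206}{-23776} = \left(-81206\right) \left(- \frac{1}{23776}\right) = \frac{40603}{11888}$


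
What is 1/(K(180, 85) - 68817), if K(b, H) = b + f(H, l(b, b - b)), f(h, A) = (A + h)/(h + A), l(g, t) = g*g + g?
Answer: -1/68636 ≈ -1.4570e-5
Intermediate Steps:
l(g, t) = g + g² (l(g, t) = g² + g = g + g²)
f(h, A) = 1 (f(h, A) = (A + h)/(A + h) = 1)
K(b, H) = 1 + b (K(b, H) = b + 1 = 1 + b)
1/(K(180, 85) - 68817) = 1/((1 + 180) - 68817) = 1/(181 - 68817) = 1/(-68636) = -1/68636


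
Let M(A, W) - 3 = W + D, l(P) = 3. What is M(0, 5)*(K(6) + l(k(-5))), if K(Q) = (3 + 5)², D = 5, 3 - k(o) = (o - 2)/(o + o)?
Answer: 871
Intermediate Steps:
k(o) = 3 - (-2 + o)/(2*o) (k(o) = 3 - (o - 2)/(o + o) = 3 - (-2 + o)/(2*o))
M(A, W) = 8 + W (M(A, W) = 3 + (W + 5) = 3 + (5 + W) = 8 + W)
K(Q) = 64 (K(Q) = 8² = 64)
M(0, 5)*(K(6) + l(k(-5))) = (8 + 5)*(64 + 3) = 13*67 = 871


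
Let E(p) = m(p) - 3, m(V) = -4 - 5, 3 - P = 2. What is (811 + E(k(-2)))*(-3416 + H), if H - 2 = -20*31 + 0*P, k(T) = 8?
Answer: -3223166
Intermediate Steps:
P = 1 (P = 3 - 1*2 = 3 - 2 = 1)
m(V) = -9
E(p) = -12 (E(p) = -9 - 3 = -12)
H = -618 (H = 2 + (-20*31 + 0*1) = 2 + (-620 + 0) = 2 - 620 = -618)
(811 + E(k(-2)))*(-3416 + H) = (811 - 12)*(-3416 - 618) = 799*(-4034) = -3223166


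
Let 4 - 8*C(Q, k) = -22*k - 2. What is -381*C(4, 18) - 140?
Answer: -77141/4 ≈ -19285.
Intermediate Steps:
C(Q, k) = ¾ + 11*k/4 (C(Q, k) = ½ - (-22*k - 2)/8 = ½ - (-2 - 22*k)/8 = ½ + (¼ + 11*k/4) = ¾ + 11*k/4)
-381*C(4, 18) - 140 = -381*(¾ + (11/4)*18) - 140 = -381*(¾ + 99/2) - 140 = -381*201/4 - 140 = -76581/4 - 140 = -77141/4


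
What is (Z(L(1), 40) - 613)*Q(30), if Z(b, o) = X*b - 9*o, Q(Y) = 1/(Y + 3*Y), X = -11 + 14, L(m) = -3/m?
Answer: -491/60 ≈ -8.1833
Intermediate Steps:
X = 3
Q(Y) = 1/(4*Y)
Z(b, o) = -9*o + 3*b (Z(b, o) = 3*b - 9*o = -9*o + 3*b)
(Z(L(1), 40) - 613)*Q(30) = ((-9*40 + 3*(-3/1)) - 613)*((¼)/30) = ((-360 + 3*(-3*1)) - 613)*((¼)*(1/30)) = ((-360 + 3*(-3)) - 613)*(1/120) = ((-360 - 9) - 613)*(1/120) = (-369 - 613)*(1/120) = -982*1/120 = -491/60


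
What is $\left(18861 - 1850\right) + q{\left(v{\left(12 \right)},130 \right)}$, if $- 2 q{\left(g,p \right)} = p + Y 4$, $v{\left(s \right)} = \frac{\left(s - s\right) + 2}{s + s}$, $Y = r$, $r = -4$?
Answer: $16954$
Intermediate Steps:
$Y = -4$
$v{\left(s \right)} = \frac{1}{s}$ ($v{\left(s \right)} = \frac{0 + 2}{2 s} = 2 \frac{1}{2 s} = \frac{1}{s}$)
$q{\left(g,p \right)} = 8 - \frac{p}{2}$ ($q{\left(g,p \right)} = - \frac{p - 16}{2} = - \frac{-16 + p}{2} = 8 - \frac{p}{2}$)
$\left(18861 - 1850\right) + q{\left(v{\left(12 \right)},130 \right)} = \left(18861 - 1850\right) + \left(8 - 65\right) = 17011 - 57 = 16954$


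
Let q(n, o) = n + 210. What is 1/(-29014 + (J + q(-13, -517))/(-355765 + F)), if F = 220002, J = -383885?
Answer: -135763/3938643994 ≈ -3.4469e-5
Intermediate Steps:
q(n, o) = 210 + n
1/(-29014 + (J + q(-13, -517))/(-355765 + F)) = 1/(-29014 + (-383885 + (210 - 13))/(-355765 + 220002)) = 1/(-29014 + (-383885 + 197)/(-135763)) = 1/(-29014 - 383688*(-1/135763)) = 1/(-29014 + 383688/135763) = 1/(-3938643994/135763) = -135763/3938643994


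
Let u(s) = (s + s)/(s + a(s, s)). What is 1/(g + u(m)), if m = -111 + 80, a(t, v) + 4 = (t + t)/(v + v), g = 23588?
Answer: 17/401027 ≈ 4.2391e-5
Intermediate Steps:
a(t, v) = -4 + t/v (a(t, v) = -4 + (t + t)/(v + v) = -4 + (2*t)/((2*v)) = -4 + (2*t)*(1/(2*v)) = -4 + t/v)
m = -31
u(s) = 2*s/(-3 + s) (u(s) = (s + s)/(s + (-4 + s/s)) = (2*s)/(s + (-4 + 1)) = (2*s)/(s - 3) = (2*s)/(-3 + s) = 2*s/(-3 + s))
1/(g + u(m)) = 1/(23588 + 2*(-31)/(-3 - 31)) = 1/(23588 + 2*(-31)/(-34)) = 1/(23588 + 2*(-31)*(-1/34)) = 1/(23588 + 31/17) = 1/(401027/17) = 17/401027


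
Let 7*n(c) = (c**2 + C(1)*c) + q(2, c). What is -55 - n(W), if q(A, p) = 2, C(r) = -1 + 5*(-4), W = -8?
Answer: -619/7 ≈ -88.429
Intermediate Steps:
C(r) = -21 (C(r) = -1 - 20 = -21)
n(c) = 2/7 - 3*c + c**2/7 (n(c) = ((c**2 - 21*c) + 2)/7 = (2 + c**2 - 21*c)/7 = 2/7 - 3*c + c**2/7)
-55 - n(W) = -55 - (2/7 - 3*(-8) + (1/7)*(-8)**2) = -55 - (2/7 + 24 + (1/7)*64) = -55 - (2/7 + 24 + 64/7) = -55 - 1*234/7 = -55 - 234/7 = -619/7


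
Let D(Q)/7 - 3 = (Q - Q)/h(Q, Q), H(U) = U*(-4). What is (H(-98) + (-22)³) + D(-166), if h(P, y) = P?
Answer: -10235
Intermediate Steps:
H(U) = -4*U
D(Q) = 21 (D(Q) = 21 + 7*((Q - Q)/Q) = 21 + 7*(0/Q) = 21 + 7*0 = 21 + 0 = 21)
(H(-98) + (-22)³) + D(-166) = (-4*(-98) + (-22)³) + 21 = (392 - 10648) + 21 = -10256 + 21 = -10235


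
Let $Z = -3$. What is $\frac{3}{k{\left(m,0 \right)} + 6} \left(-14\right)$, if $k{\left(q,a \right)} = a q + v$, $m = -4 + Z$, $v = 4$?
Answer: $- \frac{21}{5} \approx -4.2$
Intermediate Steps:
$m = -7$ ($m = -4 - 3 = -7$)
$k{\left(q,a \right)} = 4 + a q$ ($k{\left(q,a \right)} = a q + 4 = 4 + a q$)
$\frac{3}{k{\left(m,0 \right)} + 6} \left(-14\right) = \frac{3}{\left(4 + 0 \left(-7\right)\right) + 6} \left(-14\right) = \frac{3}{\left(4 + 0\right) + 6} \left(-14\right) = \frac{3}{4 + 6} \left(-14\right) = \frac{3}{10} \left(-14\right) = - \frac{21}{5}$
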